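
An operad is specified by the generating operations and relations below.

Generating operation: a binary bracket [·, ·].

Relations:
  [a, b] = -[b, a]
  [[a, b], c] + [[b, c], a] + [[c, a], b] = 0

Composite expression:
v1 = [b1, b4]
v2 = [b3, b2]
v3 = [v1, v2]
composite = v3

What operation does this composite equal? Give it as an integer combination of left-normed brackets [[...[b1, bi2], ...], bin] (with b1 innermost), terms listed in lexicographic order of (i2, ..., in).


Skip Jacobi rewriting: expand, keep b1-initial words, read off terms.
Composite bracket: [[b1, b4], [b3, b2]]
The bracket unfolds into 8 signed words via [a, b] = ab - ba (2^3 = 8).
Collect the words opening with b1:
  b1b4b2b3 appears with sign -1, giving the term -[[[b1, b4], b2], b3]
  b1b4b3b2 appears with sign +1, giving the term +[[[b1, b4], b3], b2]

-[[[b1, b4], b2], b3] + [[[b1, b4], b3], b2]


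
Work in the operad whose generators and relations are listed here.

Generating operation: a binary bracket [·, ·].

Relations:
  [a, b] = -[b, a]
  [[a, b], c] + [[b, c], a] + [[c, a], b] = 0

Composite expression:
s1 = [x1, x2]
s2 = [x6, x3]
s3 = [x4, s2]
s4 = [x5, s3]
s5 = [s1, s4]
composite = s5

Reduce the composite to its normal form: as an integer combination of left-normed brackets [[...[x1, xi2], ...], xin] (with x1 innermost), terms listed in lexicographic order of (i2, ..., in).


A multilinear Lie element is pinned by x1-initial words (x1 innermost).
Composite bracket: [[x1, x2], [x5, [x4, [x6, x3]]]]
Each bracket splits as ab - ba, giving 32 signed words (2^5 = 32).
The x1-initial words carry the normal form:
  from x1x2x3x6x4x5, sign -1: term -[[[[[x1, x2], x3], x6], x4], x5]
  from x1x2x4x3x6x5, sign +1: term +[[[[[x1, x2], x4], x3], x6], x5]
  from x1x2x4x6x3x5, sign -1: term -[[[[[x1, x2], x4], x6], x3], x5]
  from x1x2x5x3x6x4, sign +1: term +[[[[[x1, x2], x5], x3], x6], x4]
  from x1x2x5x4x3x6, sign -1: term -[[[[[x1, x2], x5], x4], x3], x6]
  from x1x2x5x4x6x3, sign +1: term +[[[[[x1, x2], x5], x4], x6], x3]
  from x1x2x5x6x3x4, sign -1: term -[[[[[x1, x2], x5], x6], x3], x4]
  from x1x2x6x3x4x5, sign +1: term +[[[[[x1, x2], x6], x3], x4], x5]

-[[[[[x1, x2], x3], x6], x4], x5] + [[[[[x1, x2], x4], x3], x6], x5] - [[[[[x1, x2], x4], x6], x3], x5] + [[[[[x1, x2], x5], x3], x6], x4] - [[[[[x1, x2], x5], x4], x3], x6] + [[[[[x1, x2], x5], x4], x6], x3] - [[[[[x1, x2], x5], x6], x3], x4] + [[[[[x1, x2], x6], x3], x4], x5]


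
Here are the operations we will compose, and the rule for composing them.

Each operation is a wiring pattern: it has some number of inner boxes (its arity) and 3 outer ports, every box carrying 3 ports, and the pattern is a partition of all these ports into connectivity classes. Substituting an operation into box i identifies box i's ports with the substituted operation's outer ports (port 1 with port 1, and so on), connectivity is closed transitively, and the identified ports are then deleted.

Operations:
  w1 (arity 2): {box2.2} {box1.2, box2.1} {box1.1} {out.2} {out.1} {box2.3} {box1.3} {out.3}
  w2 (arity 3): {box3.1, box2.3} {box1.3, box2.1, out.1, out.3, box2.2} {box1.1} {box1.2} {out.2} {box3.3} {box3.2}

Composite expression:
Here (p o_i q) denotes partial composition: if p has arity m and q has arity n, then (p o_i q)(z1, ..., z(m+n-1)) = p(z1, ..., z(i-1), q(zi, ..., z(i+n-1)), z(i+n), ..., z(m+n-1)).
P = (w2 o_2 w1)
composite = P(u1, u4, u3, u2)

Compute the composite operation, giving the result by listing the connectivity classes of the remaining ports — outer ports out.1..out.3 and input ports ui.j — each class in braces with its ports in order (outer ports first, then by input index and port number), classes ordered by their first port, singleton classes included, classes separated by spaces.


Substituting into w2 glues patterns; closure does the rest.
w1 over (u4, u3) gives {out.1} {out.2} {out.3} {u3.1, u4.2} {u3.2} {u3.3} {u4.1} {u4.3}, out.j being that stage's outer ports
w2 over (u1, u4, u3, u2) gives {out.1, out.3, u1.3} {out.2} {u1.1} {u1.2} {u2.1} {u2.2} {u2.3} {u3.1, u4.2} {u3.2} {u3.3} {u4.1} {u4.3}, out.j being that stage's outer ports

{out.1, out.3, u1.3} {out.2} {u1.1} {u1.2} {u2.1} {u2.2} {u2.3} {u3.1, u4.2} {u3.2} {u3.3} {u4.1} {u4.3}


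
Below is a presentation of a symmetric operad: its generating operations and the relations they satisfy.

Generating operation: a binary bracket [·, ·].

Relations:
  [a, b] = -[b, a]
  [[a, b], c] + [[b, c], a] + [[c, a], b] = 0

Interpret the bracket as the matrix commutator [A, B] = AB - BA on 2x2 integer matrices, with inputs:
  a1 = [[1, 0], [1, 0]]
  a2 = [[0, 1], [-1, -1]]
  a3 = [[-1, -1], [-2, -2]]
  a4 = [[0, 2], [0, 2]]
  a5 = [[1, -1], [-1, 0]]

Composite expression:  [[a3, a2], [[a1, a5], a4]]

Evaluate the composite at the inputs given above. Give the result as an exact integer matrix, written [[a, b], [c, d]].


[[-6, 28], [32, 6]]

[a3, a2] = [[3, 2], [-1, -3]]
[a1, a5] = [[1, -1], [2, -1]]
[[a1, a5], a4] = [[-4, 2], [-4, 4]]
[[a3, a2], [[a1, a5], a4]] = [[-6, 28], [32, 6]]


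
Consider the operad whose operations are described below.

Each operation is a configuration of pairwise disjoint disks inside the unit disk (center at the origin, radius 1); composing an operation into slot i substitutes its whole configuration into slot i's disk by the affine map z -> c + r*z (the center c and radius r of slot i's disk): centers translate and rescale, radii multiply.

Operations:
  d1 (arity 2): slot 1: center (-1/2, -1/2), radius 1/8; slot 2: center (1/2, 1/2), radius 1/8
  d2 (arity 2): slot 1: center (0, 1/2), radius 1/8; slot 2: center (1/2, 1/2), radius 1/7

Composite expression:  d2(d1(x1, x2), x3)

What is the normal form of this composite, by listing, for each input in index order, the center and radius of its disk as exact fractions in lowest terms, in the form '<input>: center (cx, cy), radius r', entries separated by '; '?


x1: center (-1/16, 7/16), radius 1/64; x2: center (1/16, 9/16), radius 1/64; x3: center (1/2, 1/2), radius 1/7

Each x-disk chains the slot maps above it in d2; radii multiply.
input x1: composing its 2 substitution steps yields center (-1/16, 7/16), radius 1/64
input x2: composing its 2 substitution steps yields center (1/16, 9/16), radius 1/64
input x3: composing its 1 substitution step yields center (1/2, 1/2), radius 1/7


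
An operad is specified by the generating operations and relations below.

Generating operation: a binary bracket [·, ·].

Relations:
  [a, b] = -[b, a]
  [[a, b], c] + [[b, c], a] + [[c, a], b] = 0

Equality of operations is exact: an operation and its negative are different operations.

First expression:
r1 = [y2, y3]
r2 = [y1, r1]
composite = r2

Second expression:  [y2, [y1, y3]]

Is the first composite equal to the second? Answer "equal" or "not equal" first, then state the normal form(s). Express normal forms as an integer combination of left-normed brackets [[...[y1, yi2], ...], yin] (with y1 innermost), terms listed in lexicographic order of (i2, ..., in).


not equal; first: [[y1, y2], y3] - [[y1, y3], y2]; second: -[[y1, y3], y2]

In normal form, the first expression is [[y1, y2], y3] - [[y1, y3], y2]
In normal form, the second expression is -[[y1, y3], y2]
Distinct normal forms: not equal.


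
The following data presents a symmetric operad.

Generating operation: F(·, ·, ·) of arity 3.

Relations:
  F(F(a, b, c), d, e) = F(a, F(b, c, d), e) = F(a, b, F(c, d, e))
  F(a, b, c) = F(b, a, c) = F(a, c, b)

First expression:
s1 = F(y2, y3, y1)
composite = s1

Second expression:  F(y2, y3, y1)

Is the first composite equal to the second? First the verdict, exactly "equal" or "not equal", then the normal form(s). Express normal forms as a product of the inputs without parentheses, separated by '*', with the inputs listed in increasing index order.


equal — both sides give y1 * y2 * y3

Normal form of the first expression: y1 * y2 * y3
Normal form of the second expression: y1 * y2 * y3
The normal forms match — equal.


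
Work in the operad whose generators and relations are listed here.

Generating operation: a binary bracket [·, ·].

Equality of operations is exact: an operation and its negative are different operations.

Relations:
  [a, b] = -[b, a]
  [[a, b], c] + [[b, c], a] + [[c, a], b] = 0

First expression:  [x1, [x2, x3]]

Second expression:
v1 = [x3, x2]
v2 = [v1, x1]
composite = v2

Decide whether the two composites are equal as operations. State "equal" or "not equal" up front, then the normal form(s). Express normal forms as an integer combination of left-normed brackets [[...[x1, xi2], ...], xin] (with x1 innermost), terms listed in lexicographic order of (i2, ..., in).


equal — both sides give [[x1, x2], x3] - [[x1, x3], x2]


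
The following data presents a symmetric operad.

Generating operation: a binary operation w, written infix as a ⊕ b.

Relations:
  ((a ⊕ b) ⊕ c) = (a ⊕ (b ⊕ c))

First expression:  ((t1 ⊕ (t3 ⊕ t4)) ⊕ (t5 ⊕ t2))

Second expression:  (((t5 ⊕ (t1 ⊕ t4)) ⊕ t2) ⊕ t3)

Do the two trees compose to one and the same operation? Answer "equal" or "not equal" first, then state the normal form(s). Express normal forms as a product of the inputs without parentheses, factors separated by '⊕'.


not equal: they reduce to t1 ⊕ t3 ⊕ t4 ⊕ t5 ⊕ t2 and t5 ⊕ t1 ⊕ t4 ⊕ t2 ⊕ t3

The first expression reduces to t1 ⊕ t3 ⊕ t4 ⊕ t5 ⊕ t2
The second expression reduces to t5 ⊕ t1 ⊕ t4 ⊕ t2 ⊕ t3
Different reductions; not equal.


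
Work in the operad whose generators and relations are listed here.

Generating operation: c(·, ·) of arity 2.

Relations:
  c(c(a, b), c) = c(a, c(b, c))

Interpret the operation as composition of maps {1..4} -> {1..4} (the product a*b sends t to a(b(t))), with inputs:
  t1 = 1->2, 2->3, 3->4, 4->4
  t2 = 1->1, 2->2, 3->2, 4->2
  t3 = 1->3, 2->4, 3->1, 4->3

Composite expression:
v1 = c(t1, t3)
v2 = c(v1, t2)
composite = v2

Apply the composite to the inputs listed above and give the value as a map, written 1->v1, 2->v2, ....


1->4, 2->4, 3->4, 4->4


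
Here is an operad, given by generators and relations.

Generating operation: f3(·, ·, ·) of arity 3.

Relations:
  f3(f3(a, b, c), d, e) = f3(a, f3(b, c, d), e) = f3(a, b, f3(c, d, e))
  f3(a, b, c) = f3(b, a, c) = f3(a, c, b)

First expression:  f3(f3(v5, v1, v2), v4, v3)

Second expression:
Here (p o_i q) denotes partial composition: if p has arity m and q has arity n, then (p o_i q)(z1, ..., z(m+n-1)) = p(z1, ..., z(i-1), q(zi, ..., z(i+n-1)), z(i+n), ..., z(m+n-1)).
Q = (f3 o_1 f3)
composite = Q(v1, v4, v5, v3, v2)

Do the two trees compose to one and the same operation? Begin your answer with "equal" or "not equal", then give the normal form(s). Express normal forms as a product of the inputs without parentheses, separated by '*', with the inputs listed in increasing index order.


equal — both sides give v1 * v2 * v3 * v4 * v5

Normal form of the first expression: v1 * v2 * v3 * v4 * v5
Normal form of the second expression: v1 * v2 * v3 * v4 * v5
The normal forms match — equal.


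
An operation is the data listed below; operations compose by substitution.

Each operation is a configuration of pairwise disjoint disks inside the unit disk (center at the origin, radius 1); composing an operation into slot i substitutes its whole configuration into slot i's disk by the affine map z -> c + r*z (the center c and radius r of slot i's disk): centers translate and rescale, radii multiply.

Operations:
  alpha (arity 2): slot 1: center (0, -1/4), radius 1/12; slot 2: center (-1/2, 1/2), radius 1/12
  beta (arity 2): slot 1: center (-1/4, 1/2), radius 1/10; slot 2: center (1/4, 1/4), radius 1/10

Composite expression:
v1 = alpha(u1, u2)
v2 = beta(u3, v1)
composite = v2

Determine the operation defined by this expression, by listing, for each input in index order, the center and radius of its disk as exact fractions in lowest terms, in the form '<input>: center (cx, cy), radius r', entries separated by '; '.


Follow each u-input down from beta: c' goes to c + r*c', radius to r*r'.
tracing u3 down its 1-map path: center (-1/4, 1/2), radius 1/10
tracing u1 down its 2-map path: center (1/4, 9/40), radius 1/120
tracing u2 down its 2-map path: center (1/5, 3/10), radius 1/120

u1: center (1/4, 9/40), radius 1/120; u2: center (1/5, 3/10), radius 1/120; u3: center (-1/4, 1/2), radius 1/10


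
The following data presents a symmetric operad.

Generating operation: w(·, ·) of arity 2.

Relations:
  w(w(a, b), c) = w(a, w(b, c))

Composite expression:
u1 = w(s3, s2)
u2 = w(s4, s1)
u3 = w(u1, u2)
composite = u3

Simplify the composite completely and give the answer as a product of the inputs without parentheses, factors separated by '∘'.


s3 ∘ s2 ∘ s4 ∘ s1

Key point: w is associative — brackets drop, the s-order remains.
w(s3, s2) spells out as s3 ∘ s2
w(s4, s1) spells out as s4 ∘ s1
w(w(s3, s2), w(s4, s1)) spells out as s3 ∘ s2 ∘ s4 ∘ s1


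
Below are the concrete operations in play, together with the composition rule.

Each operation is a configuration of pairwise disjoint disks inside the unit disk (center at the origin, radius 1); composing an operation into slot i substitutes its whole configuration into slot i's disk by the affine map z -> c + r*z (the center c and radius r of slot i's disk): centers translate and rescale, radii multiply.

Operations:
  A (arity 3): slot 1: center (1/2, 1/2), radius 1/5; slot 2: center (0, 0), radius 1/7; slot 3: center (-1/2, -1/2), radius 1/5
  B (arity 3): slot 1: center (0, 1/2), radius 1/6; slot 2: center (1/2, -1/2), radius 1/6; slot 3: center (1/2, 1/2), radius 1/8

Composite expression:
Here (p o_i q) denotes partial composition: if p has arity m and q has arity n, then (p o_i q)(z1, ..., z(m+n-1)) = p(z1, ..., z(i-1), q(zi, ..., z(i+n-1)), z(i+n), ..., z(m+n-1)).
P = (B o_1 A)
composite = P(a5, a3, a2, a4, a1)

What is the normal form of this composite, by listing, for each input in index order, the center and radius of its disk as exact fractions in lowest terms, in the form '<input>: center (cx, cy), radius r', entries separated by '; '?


a1: center (1/2, 1/2), radius 1/8; a2: center (-1/12, 5/12), radius 1/30; a3: center (0, 1/2), radius 1/42; a4: center (1/2, -1/2), radius 1/6; a5: center (1/12, 7/12), radius 1/30

Only the slot chain above each a matters under B; compose those maps.
a5: after 2 affine steps, its disk has center (1/12, 7/12), radius 1/30
a3: after 2 affine steps, its disk has center (0, 1/2), radius 1/42
a2: after 2 affine steps, its disk has center (-1/12, 5/12), radius 1/30
a4: after 1 affine step, its disk has center (1/2, -1/2), radius 1/6
a1: after 1 affine step, its disk has center (1/2, 1/2), radius 1/8


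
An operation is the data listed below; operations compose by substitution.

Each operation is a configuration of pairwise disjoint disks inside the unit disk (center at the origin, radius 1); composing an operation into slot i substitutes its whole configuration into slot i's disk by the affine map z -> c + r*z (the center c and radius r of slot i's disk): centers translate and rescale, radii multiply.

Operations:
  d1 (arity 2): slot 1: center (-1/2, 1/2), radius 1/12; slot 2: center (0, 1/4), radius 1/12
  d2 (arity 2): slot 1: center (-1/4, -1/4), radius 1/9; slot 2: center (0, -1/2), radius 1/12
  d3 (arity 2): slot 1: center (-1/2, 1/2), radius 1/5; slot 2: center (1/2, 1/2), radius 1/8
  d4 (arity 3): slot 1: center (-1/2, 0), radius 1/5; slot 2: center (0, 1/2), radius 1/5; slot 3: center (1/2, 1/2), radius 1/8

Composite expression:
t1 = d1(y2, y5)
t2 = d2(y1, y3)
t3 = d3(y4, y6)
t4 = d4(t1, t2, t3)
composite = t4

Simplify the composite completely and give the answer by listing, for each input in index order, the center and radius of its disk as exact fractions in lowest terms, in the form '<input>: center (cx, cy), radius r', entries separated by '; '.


y1: center (-1/20, 9/20), radius 1/45; y2: center (-3/5, 1/10), radius 1/60; y3: center (0, 2/5), radius 1/60; y4: center (7/16, 9/16), radius 1/40; y5: center (-1/2, 1/20), radius 1/60; y6: center (9/16, 9/16), radius 1/64

Follow each y-input down from d4: c' goes to c + r*c', radius to r*r'.
for y2, the 2-step affine chain lands on center (-3/5, 1/10), radius 1/60
for y5, the 2-step affine chain lands on center (-1/2, 1/20), radius 1/60
for y1, the 2-step affine chain lands on center (-1/20, 9/20), radius 1/45
for y3, the 2-step affine chain lands on center (0, 2/5), radius 1/60
for y4, the 2-step affine chain lands on center (7/16, 9/16), radius 1/40
for y6, the 2-step affine chain lands on center (9/16, 9/16), radius 1/64


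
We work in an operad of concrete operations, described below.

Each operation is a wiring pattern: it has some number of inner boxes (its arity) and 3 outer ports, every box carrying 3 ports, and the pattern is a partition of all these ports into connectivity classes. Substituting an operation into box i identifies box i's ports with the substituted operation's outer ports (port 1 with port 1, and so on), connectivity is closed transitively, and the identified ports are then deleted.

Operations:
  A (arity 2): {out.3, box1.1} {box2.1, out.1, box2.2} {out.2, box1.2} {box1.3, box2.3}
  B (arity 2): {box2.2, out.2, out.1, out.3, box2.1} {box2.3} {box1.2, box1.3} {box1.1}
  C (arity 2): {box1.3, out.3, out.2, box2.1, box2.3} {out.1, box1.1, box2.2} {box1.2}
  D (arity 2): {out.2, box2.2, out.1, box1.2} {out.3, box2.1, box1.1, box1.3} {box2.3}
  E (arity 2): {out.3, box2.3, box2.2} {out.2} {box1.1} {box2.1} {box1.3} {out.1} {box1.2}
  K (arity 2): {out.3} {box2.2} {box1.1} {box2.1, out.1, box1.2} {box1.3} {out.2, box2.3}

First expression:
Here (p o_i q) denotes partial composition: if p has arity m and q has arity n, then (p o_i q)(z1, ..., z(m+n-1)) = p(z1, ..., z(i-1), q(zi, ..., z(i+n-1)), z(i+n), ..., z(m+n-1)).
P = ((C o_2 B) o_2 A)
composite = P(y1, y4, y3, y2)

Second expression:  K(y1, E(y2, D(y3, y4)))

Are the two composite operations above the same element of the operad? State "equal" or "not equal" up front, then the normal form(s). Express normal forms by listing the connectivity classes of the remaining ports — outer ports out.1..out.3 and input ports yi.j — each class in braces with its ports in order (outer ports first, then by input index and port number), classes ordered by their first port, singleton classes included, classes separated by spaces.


not equal — first {out.1, out.2, out.3, y1.1, y1.3, y2.1, y2.2} {y1.2} {y2.3} {y3.1, y3.2} {y3.3, y4.3} {y4.1, y4.2}, second {out.1, y1.2} {out.2, y3.1, y3.2, y3.3, y4.1, y4.2} {out.3} {y1.1} {y1.3} {y2.1} {y2.2} {y2.3} {y4.3}

The first expression, normalized: {out.1, out.2, out.3, y1.1, y1.3, y2.1, y2.2} {y1.2} {y2.3} {y3.1, y3.2} {y3.3, y4.3} {y4.1, y4.2}
The second expression, normalized: {out.1, y1.2} {out.2, y3.1, y3.2, y3.3, y4.1, y4.2} {out.3} {y1.1} {y1.3} {y2.1} {y2.2} {y2.3} {y4.3}
The forms do not match — not equal.


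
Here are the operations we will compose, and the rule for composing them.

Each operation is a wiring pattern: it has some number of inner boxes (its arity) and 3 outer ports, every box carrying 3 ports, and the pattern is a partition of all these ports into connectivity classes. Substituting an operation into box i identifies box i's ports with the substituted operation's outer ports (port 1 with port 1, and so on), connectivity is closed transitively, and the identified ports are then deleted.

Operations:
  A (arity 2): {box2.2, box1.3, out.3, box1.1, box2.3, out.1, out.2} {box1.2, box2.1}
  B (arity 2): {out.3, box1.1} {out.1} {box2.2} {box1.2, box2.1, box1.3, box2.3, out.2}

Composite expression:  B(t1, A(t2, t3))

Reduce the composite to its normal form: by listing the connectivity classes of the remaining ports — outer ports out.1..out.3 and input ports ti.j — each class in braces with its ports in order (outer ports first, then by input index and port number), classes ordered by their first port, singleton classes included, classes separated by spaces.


{out.1} {out.2, t1.2, t1.3, t2.1, t2.3, t3.2, t3.3} {out.3, t1.1} {t2.2, t3.1}


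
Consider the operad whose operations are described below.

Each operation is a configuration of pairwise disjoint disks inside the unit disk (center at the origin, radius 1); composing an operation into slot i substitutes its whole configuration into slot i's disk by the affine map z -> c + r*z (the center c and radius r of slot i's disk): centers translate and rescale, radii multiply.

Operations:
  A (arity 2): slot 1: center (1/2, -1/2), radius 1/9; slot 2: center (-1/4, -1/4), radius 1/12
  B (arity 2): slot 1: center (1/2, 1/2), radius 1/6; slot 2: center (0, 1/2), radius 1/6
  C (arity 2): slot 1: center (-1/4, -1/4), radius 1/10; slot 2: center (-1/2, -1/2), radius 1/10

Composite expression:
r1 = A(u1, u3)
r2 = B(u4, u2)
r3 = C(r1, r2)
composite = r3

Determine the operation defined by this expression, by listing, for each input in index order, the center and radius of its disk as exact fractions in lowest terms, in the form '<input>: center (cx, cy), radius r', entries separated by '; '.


u1: center (-1/5, -3/10), radius 1/90; u2: center (-1/2, -9/20), radius 1/60; u3: center (-11/40, -11/40), radius 1/120; u4: center (-9/20, -9/20), radius 1/60

Affine substitution under C: radii multiply and u-centers shift.
u1 passes through 2 substitutions, ending at center (-1/5, -3/10), radius 1/90
u3 passes through 2 substitutions, ending at center (-11/40, -11/40), radius 1/120
u4 passes through 2 substitutions, ending at center (-9/20, -9/20), radius 1/60
u2 passes through 2 substitutions, ending at center (-1/2, -9/20), radius 1/60


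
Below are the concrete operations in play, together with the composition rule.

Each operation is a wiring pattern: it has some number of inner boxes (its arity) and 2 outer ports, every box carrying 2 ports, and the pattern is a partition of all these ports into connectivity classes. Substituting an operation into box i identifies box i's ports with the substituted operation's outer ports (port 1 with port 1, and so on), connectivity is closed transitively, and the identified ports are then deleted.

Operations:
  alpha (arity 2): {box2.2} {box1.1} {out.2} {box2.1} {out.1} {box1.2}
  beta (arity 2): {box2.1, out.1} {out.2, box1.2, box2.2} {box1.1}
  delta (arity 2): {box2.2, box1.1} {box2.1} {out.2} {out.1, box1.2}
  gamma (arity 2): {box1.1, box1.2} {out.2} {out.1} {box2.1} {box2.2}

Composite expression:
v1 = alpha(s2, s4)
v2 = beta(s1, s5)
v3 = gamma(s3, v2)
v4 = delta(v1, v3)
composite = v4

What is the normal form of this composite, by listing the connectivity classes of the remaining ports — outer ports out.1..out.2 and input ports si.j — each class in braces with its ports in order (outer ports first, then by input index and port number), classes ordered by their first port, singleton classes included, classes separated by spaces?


Reachability decides: close wires over delta-identified ports.
alpha over (s2, s4) gives {out.1} {out.2} {s2.1} {s2.2} {s4.1} {s4.2}, out.j being that stage's outer ports
beta over (s1, s5) gives {out.1, s5.1} {out.2, s1.2, s5.2} {s1.1}, out.j being that stage's outer ports
gamma over (s3, s1, s5) gives {out.1} {out.2} {s1.1} {s1.2, s5.2} {s3.1, s3.2} {s5.1}, out.j being that stage's outer ports
delta over (s2, s4, s3, s1, s5) gives {out.1} {out.2} {s1.1} {s1.2, s5.2} {s2.1} {s2.2} {s3.1, s3.2} {s4.1} {s4.2} {s5.1}, out.j being that stage's outer ports

{out.1} {out.2} {s1.1} {s1.2, s5.2} {s2.1} {s2.2} {s3.1, s3.2} {s4.1} {s4.2} {s5.1}


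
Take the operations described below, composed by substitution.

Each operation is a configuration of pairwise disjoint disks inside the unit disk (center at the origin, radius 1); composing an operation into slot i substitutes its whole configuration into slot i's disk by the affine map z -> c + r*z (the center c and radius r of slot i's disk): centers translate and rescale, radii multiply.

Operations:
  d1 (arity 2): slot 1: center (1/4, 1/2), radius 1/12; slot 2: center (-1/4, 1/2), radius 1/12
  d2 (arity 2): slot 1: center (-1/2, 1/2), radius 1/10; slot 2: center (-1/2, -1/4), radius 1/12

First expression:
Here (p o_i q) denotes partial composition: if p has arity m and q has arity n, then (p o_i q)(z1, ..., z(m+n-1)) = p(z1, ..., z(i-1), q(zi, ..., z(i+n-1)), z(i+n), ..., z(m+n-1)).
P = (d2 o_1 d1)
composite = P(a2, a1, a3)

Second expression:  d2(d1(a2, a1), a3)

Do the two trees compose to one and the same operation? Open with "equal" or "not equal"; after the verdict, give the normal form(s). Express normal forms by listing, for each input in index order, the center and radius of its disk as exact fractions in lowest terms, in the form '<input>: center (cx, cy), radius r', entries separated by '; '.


equal; the common form is a1: center (-21/40, 11/20), radius 1/120; a2: center (-19/40, 11/20), radius 1/120; a3: center (-1/2, -1/4), radius 1/12

The first composite normalizes to a1: center (-21/40, 11/20), radius 1/120; a2: center (-19/40, 11/20), radius 1/120; a3: center (-1/2, -1/4), radius 1/12
The second composite normalizes to a1: center (-21/40, 11/20), radius 1/120; a2: center (-19/40, 11/20), radius 1/120; a3: center (-1/2, -1/4), radius 1/12
Same normal form: equal.


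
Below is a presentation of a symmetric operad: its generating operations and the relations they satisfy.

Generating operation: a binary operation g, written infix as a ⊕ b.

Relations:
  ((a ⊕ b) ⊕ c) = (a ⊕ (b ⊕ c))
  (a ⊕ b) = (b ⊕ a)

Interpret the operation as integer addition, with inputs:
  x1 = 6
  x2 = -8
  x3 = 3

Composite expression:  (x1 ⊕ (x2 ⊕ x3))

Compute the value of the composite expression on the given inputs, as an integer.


1

(x2 ⊕ x3) = -5
(x1 ⊕ (x2 ⊕ x3)) = 1


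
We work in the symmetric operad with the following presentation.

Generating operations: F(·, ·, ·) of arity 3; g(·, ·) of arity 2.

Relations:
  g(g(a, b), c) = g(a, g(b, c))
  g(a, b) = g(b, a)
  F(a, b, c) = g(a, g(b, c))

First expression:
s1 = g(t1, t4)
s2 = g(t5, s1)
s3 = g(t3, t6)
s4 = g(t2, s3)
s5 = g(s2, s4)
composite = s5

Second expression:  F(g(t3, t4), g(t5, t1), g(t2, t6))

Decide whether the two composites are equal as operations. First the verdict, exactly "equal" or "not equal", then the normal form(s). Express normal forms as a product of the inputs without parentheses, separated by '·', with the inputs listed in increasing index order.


The first expression, normalized: t1 · t2 · t3 · t4 · t5 · t6
The second expression, normalized: t1 · t2 · t3 · t4 · t5 · t6
The forms coincide; equal.

equal — both sides give t1 · t2 · t3 · t4 · t5 · t6


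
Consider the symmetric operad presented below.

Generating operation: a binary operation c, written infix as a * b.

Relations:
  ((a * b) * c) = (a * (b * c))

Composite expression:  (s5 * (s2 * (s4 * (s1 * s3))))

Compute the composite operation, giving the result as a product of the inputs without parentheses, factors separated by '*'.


Key point: c is associative — brackets drop, the s-order remains.
(s1 * s3) reduces to s1 * s3
(s4 * (s1 * s3)) reduces to s4 * s1 * s3
(s2 * (s4 * (s1 * s3))) reduces to s2 * s4 * s1 * s3
(s5 * (s2 * (s4 * (s1 * s3)))) reduces to s5 * s2 * s4 * s1 * s3

s5 * s2 * s4 * s1 * s3


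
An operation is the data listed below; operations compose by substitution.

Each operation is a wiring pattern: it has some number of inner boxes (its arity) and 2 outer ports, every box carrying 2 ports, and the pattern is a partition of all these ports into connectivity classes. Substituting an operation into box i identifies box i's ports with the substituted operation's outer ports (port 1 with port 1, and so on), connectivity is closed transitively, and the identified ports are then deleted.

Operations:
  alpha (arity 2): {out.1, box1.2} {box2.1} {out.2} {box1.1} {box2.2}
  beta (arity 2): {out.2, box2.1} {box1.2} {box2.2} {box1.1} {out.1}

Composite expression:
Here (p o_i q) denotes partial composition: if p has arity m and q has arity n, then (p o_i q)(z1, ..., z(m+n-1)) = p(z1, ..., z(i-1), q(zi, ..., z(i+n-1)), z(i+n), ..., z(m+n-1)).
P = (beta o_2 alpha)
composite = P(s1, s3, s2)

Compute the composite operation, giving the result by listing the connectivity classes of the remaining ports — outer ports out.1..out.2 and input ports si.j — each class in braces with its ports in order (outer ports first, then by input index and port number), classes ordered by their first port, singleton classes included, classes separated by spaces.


{out.1} {out.2, s3.2} {s1.1} {s1.2} {s2.1} {s2.2} {s3.1}

Treat the ports identified at beta as solder joints: merge, then drop.
through alpha, on inputs (s3, s2): {out.1, s3.2} {out.2} {s2.1} {s2.2} {s3.1} (out.j = stage outer ports)
through beta, on inputs (s1, s3, s2): {out.1} {out.2, s3.2} {s1.1} {s1.2} {s2.1} {s2.2} {s3.1} (out.j = stage outer ports)


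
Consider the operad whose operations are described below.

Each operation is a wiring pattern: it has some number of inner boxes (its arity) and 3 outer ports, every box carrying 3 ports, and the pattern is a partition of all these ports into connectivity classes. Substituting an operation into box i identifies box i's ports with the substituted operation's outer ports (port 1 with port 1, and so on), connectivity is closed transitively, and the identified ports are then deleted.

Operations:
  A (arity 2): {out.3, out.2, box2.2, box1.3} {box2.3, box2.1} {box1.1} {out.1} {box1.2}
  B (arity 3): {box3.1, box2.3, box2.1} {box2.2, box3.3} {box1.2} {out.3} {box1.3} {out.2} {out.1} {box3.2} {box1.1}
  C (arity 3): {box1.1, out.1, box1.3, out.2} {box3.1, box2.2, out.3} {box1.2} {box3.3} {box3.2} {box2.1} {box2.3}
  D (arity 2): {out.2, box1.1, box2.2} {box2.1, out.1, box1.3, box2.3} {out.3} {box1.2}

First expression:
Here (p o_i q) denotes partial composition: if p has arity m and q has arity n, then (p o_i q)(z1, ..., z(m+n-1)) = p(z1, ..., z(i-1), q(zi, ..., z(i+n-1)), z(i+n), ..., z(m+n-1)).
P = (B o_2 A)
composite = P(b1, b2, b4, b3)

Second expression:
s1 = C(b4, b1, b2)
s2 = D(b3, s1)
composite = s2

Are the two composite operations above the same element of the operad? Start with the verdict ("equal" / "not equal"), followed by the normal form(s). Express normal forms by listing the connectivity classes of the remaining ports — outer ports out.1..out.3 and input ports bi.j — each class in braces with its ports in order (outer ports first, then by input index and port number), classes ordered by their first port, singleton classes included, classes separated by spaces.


not equal; first: {out.1} {out.2} {out.3} {b1.1} {b1.2} {b1.3} {b2.1} {b2.2} {b2.3, b3.1, b3.3, b4.2} {b3.2} {b4.1, b4.3}; second: {out.1, out.2, b1.2, b2.1, b3.1, b3.3, b4.1, b4.3} {out.3} {b1.1} {b1.3} {b2.2} {b2.3} {b3.2} {b4.2}

The first expression reduces to {out.1} {out.2} {out.3} {b1.1} {b1.2} {b1.3} {b2.1} {b2.2} {b2.3, b3.1, b3.3, b4.2} {b3.2} {b4.1, b4.3}
The second expression reduces to {out.1, out.2, b1.2, b2.1, b3.1, b3.3, b4.1, b4.3} {out.3} {b1.1} {b1.3} {b2.2} {b2.3} {b3.2} {b4.2}
The forms do not match — not equal.


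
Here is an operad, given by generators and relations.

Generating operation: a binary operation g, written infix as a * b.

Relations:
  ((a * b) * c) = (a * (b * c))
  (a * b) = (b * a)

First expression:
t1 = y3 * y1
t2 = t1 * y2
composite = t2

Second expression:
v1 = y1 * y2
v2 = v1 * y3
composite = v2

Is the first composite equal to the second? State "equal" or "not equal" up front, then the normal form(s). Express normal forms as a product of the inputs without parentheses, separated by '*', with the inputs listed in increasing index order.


equal; both compose to y1 * y2 * y3


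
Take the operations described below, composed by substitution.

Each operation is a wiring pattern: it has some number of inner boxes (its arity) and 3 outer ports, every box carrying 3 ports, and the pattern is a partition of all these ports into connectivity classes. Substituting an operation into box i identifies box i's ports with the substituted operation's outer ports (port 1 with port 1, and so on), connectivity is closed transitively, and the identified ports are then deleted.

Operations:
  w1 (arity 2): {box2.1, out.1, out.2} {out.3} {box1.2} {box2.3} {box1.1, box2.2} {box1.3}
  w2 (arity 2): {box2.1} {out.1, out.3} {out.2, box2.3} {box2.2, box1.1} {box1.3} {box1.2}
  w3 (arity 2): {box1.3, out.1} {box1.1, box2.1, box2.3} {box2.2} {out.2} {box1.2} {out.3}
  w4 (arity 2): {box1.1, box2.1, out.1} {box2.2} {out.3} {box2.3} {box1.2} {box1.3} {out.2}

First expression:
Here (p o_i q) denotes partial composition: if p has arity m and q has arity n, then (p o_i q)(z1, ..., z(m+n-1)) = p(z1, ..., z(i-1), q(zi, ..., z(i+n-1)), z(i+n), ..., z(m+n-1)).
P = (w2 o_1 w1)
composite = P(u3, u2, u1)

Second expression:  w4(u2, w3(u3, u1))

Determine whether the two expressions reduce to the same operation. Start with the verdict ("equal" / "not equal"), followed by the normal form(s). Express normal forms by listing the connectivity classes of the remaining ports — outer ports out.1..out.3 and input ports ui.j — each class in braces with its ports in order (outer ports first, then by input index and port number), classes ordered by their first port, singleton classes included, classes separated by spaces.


not equal: they reduce to {out.1, out.3} {out.2, u1.3} {u1.1} {u1.2, u2.1} {u2.2, u3.1} {u2.3} {u3.2} {u3.3} and {out.1, u2.1, u3.3} {out.2} {out.3} {u1.1, u1.3, u3.1} {u1.2} {u2.2} {u2.3} {u3.2}


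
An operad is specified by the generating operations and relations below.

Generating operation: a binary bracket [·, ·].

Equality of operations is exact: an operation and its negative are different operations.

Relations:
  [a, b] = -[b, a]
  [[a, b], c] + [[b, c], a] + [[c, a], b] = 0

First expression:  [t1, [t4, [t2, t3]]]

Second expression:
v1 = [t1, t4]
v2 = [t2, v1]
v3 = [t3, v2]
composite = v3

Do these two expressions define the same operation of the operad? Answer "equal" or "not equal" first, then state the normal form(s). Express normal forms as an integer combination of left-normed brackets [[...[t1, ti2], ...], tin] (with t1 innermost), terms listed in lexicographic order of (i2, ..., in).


In normal form, the first expression is -[[[t1, t2], t3], t4] + [[[t1, t3], t2], t4] + [[[t1, t4], t2], t3] - [[[t1, t4], t3], t2]
In normal form, the second expression is [[[t1, t4], t2], t3]
They disagree, so not equal.

not equal; first: -[[[t1, t2], t3], t4] + [[[t1, t3], t2], t4] + [[[t1, t4], t2], t3] - [[[t1, t4], t3], t2]; second: [[[t1, t4], t2], t3]


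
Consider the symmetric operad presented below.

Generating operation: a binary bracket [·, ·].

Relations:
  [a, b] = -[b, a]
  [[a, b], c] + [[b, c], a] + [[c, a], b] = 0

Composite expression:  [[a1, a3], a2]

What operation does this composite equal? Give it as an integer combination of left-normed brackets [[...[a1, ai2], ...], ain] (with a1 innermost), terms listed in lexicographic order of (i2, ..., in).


Antisymmetry and Jacobi reduce to a1-anchored left-normed brackets.
Composite bracket: [[a1, a3], a2]
Under [a, b] = ab - ba we get 4 signed associative words (2^2 = 4).
Coefficients come from the a1-initial words:
  sign of a1a3a2 is +1, so it contributes +[[a1, a3], a2]

[[a1, a3], a2]


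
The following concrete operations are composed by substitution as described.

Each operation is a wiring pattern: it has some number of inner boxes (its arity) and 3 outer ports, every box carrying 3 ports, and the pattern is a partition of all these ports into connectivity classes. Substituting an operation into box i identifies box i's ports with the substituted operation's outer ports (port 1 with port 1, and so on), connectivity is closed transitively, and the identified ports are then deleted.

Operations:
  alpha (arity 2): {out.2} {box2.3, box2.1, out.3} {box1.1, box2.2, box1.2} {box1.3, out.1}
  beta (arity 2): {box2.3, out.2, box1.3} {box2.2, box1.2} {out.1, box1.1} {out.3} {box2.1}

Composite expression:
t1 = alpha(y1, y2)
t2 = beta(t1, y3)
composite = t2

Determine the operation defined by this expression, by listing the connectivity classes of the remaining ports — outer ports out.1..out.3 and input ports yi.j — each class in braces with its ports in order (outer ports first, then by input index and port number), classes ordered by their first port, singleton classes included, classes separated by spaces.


{out.1, y1.3} {out.2, y2.1, y2.3, y3.3} {out.3} {y1.1, y1.2, y2.2} {y3.1} {y3.2}

Connectivity passes through glued beta-boundaries; trace each wire chain.
stage alpha: inputs (y1, y2), connectivity {out.1, y1.3} {out.2} {out.3, y2.1, y2.3} {y1.1, y1.2, y2.2}, out.j its boundary
stage beta: inputs (y1, y2, y3), connectivity {out.1, y1.3} {out.2, y2.1, y2.3, y3.3} {out.3} {y1.1, y1.2, y2.2} {y3.1} {y3.2}, out.j its boundary


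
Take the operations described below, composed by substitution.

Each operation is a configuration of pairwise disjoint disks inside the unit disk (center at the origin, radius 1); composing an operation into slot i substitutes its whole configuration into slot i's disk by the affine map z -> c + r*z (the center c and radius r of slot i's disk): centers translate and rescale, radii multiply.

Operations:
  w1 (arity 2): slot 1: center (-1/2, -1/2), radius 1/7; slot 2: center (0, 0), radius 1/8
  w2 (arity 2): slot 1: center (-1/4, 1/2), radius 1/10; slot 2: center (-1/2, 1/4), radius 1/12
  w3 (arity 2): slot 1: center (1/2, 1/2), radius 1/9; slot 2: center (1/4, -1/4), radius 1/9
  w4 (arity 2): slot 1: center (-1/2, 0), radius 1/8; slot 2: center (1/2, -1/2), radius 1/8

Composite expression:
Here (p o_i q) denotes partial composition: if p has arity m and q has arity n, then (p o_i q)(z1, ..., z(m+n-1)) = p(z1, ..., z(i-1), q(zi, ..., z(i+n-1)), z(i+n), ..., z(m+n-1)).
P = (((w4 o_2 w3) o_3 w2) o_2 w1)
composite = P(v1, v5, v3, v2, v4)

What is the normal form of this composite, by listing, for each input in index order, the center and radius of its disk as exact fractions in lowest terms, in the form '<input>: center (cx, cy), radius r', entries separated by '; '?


v1: center (-1/2, 0), radius 1/8; v2: center (19/36, -151/288), radius 1/720; v3: center (9/16, -7/16), radius 1/576; v4: center (151/288, -19/36), radius 1/864; v5: center (5/9, -4/9), radius 1/504

Each v-disk chains the slot maps above it in w4; radii multiply.
tracing v1 down its 1-map path: center (-1/2, 0), radius 1/8
tracing v5 down its 3-map path: center (5/9, -4/9), radius 1/504
tracing v3 down its 3-map path: center (9/16, -7/16), radius 1/576
tracing v2 down its 3-map path: center (19/36, -151/288), radius 1/720
tracing v4 down its 3-map path: center (151/288, -19/36), radius 1/864


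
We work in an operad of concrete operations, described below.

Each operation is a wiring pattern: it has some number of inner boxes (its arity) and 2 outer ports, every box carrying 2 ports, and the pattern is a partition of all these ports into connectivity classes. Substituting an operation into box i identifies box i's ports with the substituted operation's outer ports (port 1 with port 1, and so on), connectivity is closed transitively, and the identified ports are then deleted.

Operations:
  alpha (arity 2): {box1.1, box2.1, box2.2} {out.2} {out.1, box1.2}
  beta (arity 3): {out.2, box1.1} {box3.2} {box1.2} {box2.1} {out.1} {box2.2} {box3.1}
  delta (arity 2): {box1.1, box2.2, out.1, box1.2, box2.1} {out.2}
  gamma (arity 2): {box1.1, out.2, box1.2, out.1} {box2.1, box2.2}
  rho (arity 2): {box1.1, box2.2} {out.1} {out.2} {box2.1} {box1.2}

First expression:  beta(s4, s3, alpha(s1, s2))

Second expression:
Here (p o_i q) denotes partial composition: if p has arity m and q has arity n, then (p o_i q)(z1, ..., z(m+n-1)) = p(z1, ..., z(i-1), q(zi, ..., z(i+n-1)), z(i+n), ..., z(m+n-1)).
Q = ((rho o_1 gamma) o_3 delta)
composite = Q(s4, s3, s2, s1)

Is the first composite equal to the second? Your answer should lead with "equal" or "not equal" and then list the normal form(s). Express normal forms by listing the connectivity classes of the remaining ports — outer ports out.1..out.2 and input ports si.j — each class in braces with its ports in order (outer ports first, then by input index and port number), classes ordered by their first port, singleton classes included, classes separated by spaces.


not equal — first {out.1} {out.2, s4.1} {s1.1, s2.1, s2.2} {s1.2} {s3.1} {s3.2} {s4.2}, second {out.1} {out.2} {s1.1, s1.2, s2.1, s2.2} {s3.1, s3.2} {s4.1, s4.2}

In normal form, the first expression is {out.1} {out.2, s4.1} {s1.1, s2.1, s2.2} {s1.2} {s3.1} {s3.2} {s4.2}
In normal form, the second expression is {out.1} {out.2} {s1.1, s1.2, s2.1, s2.2} {s3.1, s3.2} {s4.1, s4.2}
Different reductions; not equal.
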